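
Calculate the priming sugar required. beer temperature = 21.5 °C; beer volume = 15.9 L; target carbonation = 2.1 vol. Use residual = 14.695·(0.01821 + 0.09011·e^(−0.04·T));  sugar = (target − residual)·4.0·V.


residual = 14.695·(0.01821 + 0.09011·e^(−0.04·21.5)) = 0.8279
sugar = (2.1 − 0.8279)·4.0·15.9

80.9035 g


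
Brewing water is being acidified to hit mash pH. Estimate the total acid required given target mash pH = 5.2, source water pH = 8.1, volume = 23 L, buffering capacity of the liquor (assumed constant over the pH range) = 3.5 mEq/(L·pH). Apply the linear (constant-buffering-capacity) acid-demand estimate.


acid = buffering capacity · (pH_source − pH_target) · V
acid = 3.5 · (8.1 − 5.2) · 23

233.4500 mEq


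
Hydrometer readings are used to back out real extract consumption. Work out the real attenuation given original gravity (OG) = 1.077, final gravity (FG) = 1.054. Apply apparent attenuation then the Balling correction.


AA = (OG−FG)/(OG−1)·100;  RA = AA·0.8192
AA = (1.077 − 1.054)/(1.077 − 1)·100 = 29.8701
RA = 29.8701·0.8192

24.4696 %


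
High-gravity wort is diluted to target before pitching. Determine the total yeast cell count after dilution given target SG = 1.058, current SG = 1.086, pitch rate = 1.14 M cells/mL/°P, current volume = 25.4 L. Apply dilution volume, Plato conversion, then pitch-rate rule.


V_w = V·((SG_c−1)/(SG_t−1)−1);  °P = 259 − 259/SG_t;  cells = rate·(V+V_w)·°P
V_w = 25.4·((1.086−1)/(1.058−1)−1) = 12.2621
V_final = 25.4 + 12.2621 = 37.6621
°P = 259 − 259/1.058 = 14.1985
cells = 1.14·37.6621·14.1985

609.6086 billion cells


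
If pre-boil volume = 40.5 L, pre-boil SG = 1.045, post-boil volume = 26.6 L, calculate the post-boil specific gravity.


SG_post = 1 + (SG_pre − 1)·V_pre/V_post
pts_pre = (1.045 − 1)·1000 = 45.0000
pts_post = 45.0000·40.5/26.6 = 68.5150
SG_post = 1 + 68.5150/1000

1.0685


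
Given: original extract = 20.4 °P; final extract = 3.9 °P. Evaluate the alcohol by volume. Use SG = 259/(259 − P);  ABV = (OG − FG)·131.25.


OG = 259/(259 − 20.4) = 1.0855
FG = 259/(259 − 3.9) = 1.0153
ABV = (1.0855 − 1.0153)·131.25

9.2151 % ABV


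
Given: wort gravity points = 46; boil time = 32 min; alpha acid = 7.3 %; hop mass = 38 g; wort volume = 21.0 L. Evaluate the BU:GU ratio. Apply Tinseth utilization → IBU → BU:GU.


U = 1.65·0.000125^(GP/1000)·(1−e^(−0.04t))/4.15;  IBU = (α/100)·m·U·1000/V;  BU:GU = IBU/GP
U = 1.65·0.000125^(46/1000)·(1−e^(−0.04·32))/4.15 = 0.1898
IBU = (7.3/100)·38·0.1898·1000/21.0 = 25.0782
BU:GU = 25.0782/46

0.5452


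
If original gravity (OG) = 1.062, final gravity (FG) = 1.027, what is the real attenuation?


AA = (OG−FG)/(OG−1)·100;  RA = AA·0.8192
AA = (1.062 − 1.027)/(1.062 − 1)·100 = 56.4516
RA = 56.4516·0.8192

46.2452 %


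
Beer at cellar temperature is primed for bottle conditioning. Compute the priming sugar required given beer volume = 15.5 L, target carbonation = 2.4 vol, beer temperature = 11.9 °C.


residual = 14.695·(0.01821 + 0.09011·e^(−0.04·T));  sugar = (target − residual)·4.0·V
residual = 14.695·(0.01821 + 0.09011·e^(−0.04·11.9)) = 1.0903
sugar = (2.4 − 1.0903)·4.0·15.5

81.2044 g


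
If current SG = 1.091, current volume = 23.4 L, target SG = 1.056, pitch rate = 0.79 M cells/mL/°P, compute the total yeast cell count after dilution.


V_w = V·((SG_c−1)/(SG_t−1)−1);  °P = 259 − 259/SG_t;  cells = rate·(V+V_w)·°P
V_w = 23.4·((1.091−1)/(1.056−1)−1) = 14.6250
V_final = 23.4 + 14.6250 = 38.0250
°P = 259 − 259/1.056 = 13.7348
cells = 0.79·38.0250·13.7348

412.5914 billion cells


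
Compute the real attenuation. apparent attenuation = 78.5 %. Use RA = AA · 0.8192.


RA = 78.5 · 0.8192

64.3072 %


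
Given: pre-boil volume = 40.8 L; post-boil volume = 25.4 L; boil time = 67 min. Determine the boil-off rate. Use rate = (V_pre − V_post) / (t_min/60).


rate = (40.8 − 25.4) / (67/60)

13.7910 L/hr


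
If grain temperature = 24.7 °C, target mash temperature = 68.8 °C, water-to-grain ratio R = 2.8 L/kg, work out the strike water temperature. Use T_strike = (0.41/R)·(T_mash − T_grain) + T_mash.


T_strike = (0.41/2.8)·(68.8 − 24.7) + 68.8

75.2575 °C


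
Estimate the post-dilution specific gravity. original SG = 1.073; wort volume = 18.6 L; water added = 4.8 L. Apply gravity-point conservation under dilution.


SG_new = 1 + (SG_old − 1)·V_old/(V_old + V_water)
pts = (1.073 − 1)·1000·18.6/(18.6 + 4.8) = 58.0256
SG_new = 1 + 58.0256/1000

1.0580


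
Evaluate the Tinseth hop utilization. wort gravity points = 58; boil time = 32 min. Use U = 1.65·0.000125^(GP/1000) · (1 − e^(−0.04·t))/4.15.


bigness = 1.65·0.000125^(58/1000) = 0.9797
boil_factor = (1 − e^(−0.04·32))/4.15 = 0.1740
U = 0.9797 · 0.1740

0.1704


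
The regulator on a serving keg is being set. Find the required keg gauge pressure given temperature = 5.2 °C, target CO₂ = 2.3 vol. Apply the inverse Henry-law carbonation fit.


psi = vols/(0.01821 + 0.09011·e^(−0.04·T)) − 14.695
psi = 2.3/(0.01821 + 0.09011·e^(−0.04·5.2)) − 14.695

10.4697 psi


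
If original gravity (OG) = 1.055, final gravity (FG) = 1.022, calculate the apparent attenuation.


AA = (OG − FG)/(OG − 1) · 100
AA = (1.055 − 1.022)/(1.055 − 1) · 100

60.0000 %


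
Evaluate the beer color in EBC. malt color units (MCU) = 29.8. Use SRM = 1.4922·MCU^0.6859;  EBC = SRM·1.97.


SRM = 1.4922·29.8^0.6859 = 15.3106
EBC = 15.3106·1.97

30.1619 EBC


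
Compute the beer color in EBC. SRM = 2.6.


EBC = SRM · 1.97
EBC = 2.6 · 1.97

5.1220 EBC


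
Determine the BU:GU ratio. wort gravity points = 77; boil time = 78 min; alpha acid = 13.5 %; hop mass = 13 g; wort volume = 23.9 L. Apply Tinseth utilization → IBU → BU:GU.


U = 1.65·0.000125^(GP/1000)·(1−e^(−0.04t))/4.15;  IBU = (α/100)·m·U·1000/V;  BU:GU = IBU/GP
U = 1.65·0.000125^(77/1000)·(1−e^(−0.04·78))/4.15 = 0.1902
IBU = (13.5/100)·13·0.1902·1000/23.9 = 13.9689
BU:GU = 13.9689/77

0.1814


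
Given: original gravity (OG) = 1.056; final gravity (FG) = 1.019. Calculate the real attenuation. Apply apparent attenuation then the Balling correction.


AA = (OG−FG)/(OG−1)·100;  RA = AA·0.8192
AA = (1.056 − 1.019)/(1.056 − 1)·100 = 66.0714
RA = 66.0714·0.8192

54.1257 %


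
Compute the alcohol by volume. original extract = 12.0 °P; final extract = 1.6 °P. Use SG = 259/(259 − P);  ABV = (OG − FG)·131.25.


OG = 259/(259 − 12.0) = 1.0486
FG = 259/(259 − 1.6) = 1.0062
ABV = (1.0486 − 1.0062)·131.25

5.5607 % ABV


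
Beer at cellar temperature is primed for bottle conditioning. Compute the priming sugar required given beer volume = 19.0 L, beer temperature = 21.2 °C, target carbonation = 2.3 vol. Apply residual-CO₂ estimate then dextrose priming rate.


residual = 14.695·(0.01821 + 0.09011·e^(−0.04·T));  sugar = (target − residual)·4.0·V
residual = 14.695·(0.01821 + 0.09011·e^(−0.04·21.2)) = 0.8347
sugar = (2.3 − 0.8347)·4.0·19.0

111.3630 g


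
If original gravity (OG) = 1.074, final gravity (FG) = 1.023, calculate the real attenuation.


AA = (OG−FG)/(OG−1)·100;  RA = AA·0.8192
AA = (1.074 − 1.023)/(1.074 − 1)·100 = 68.9189
RA = 68.9189·0.8192

56.4584 %


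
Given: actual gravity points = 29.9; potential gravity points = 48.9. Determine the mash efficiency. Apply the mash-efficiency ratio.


efficiency = actual / potential × 100
efficiency = 29.9 / 48.9 × 100

61.1452 %


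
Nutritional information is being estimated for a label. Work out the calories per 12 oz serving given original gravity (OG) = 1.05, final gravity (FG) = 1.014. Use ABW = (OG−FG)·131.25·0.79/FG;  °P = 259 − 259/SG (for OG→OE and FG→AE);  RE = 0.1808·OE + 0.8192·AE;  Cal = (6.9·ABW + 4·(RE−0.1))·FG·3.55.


ABW = (1.05 − 1.014)·131.25·0.79/1.014 = 3.6812
OE = 259 − 259/1.05 = 12.3333 °P
AE = 259 − 259/1.014 = 3.5759 °P
RE = 0.1808·12.3333 + 0.8192·3.5759 = 5.1593 °P
Cal = (6.9·3.6812 + 4·(5.1593−0.1))·1.014·3.55

164.2812 kcal


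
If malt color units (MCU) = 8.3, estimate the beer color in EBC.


SRM = 1.4922·MCU^0.6859;  EBC = SRM·1.97
SRM = 1.4922·8.3^0.6859 = 6.3712
EBC = 6.3712·1.97

12.5513 EBC


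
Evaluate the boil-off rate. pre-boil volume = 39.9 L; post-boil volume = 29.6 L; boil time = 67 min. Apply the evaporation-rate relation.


rate = (V_pre − V_post) / (t_min/60)
rate = (39.9 − 29.6) / (67/60)

9.2239 L/hr


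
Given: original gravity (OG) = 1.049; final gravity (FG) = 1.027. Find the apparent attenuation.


AA = (OG − FG)/(OG − 1) · 100
AA = (1.049 − 1.027)/(1.049 − 1) · 100

44.8980 %


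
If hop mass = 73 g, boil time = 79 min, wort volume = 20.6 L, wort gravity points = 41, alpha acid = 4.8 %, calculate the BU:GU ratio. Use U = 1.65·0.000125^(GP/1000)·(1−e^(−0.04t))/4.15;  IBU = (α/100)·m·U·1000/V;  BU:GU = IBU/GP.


U = 1.65·0.000125^(41/1000)·(1−e^(−0.04·79))/4.15 = 0.2634
IBU = (4.8/100)·73·0.2634·1000/20.6 = 44.8000
BU:GU = 44.8000/41

1.0927


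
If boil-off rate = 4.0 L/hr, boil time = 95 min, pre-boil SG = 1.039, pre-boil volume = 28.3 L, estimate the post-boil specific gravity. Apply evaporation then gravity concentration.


V_post = V_pre − rate·(t/60);  SG_post = 1 + (SG_pre−1)·V_pre/V_post
V_post = 28.3 − 4.0·(95/60) = 21.9667
SG_post = 1 + (1.039 − 1)·28.3/21.9667

1.0502


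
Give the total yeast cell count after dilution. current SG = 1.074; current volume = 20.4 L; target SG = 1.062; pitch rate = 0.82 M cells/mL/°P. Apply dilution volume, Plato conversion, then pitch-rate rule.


V_w = V·((SG_c−1)/(SG_t−1)−1);  °P = 259 − 259/SG_t;  cells = rate·(V+V_w)·°P
V_w = 20.4·((1.074−1)/(1.062−1)−1) = 3.9484
V_final = 20.4 + 3.9484 = 24.3484
°P = 259 − 259/1.062 = 15.1205
cells = 0.82·24.3484·15.1205

301.8916 billion cells


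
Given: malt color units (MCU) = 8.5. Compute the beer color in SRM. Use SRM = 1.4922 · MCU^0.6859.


SRM = 1.4922 · 8.5^0.6859

6.4761 SRM


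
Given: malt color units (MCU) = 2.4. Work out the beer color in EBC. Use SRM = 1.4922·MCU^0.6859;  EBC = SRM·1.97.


SRM = 1.4922·2.4^0.6859 = 2.7203
EBC = 2.7203·1.97

5.3590 EBC


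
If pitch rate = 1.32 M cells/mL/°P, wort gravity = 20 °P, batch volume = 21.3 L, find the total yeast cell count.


cells (billions) = rate · V_L · °P
cells = 1.32 · 21.3 · 20

562.3200 billion cells


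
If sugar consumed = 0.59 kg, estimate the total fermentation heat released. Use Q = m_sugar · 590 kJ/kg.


Q = 0.59 · 590

348.1000 kJ


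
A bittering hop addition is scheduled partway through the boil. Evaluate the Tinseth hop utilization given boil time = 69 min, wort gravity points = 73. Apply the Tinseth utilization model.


U = 1.65·0.000125^(GP/1000) · (1 − e^(−0.04·t))/4.15
bigness = 1.65·0.000125^(73/1000) = 0.8562
boil_factor = (1 − e^(−0.04·69))/4.15 = 0.2257
U = 0.8562 · 0.2257

0.1932


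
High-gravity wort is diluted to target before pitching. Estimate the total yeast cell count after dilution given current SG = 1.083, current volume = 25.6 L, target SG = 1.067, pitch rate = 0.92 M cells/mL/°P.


V_w = V·((SG_c−1)/(SG_t−1)−1);  °P = 259 − 259/SG_t;  cells = rate·(V+V_w)·°P
V_w = 25.6·((1.083−1)/(1.067−1)−1) = 6.1134
V_final = 25.6 + 6.1134 = 31.7134
°P = 259 − 259/1.067 = 16.2634
cells = 0.92·31.7134·16.2634

474.5055 billion cells


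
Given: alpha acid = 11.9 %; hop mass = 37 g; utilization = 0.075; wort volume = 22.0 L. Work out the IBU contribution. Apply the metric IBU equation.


IBU = (α/100)·mass·U·1000 / V
IBU = (11.9/100)·37·0.075·1000 / 22.0

15.0102 IBU


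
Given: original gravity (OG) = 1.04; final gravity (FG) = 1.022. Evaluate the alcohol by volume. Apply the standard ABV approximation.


ABV = (OG − FG) · 131.25
ABV = (1.04 − 1.022) · 131.25

2.3625 % ABV


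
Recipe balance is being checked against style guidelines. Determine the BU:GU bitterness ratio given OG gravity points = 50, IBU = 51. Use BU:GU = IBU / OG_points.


BU:GU = 51 / 50

1.0200


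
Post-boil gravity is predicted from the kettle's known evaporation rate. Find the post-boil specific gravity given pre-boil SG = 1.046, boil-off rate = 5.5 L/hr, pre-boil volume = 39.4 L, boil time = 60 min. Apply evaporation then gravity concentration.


V_post = V_pre − rate·(t/60);  SG_post = 1 + (SG_pre−1)·V_pre/V_post
V_post = 39.4 − 5.5·(60/60) = 33.9000
SG_post = 1 + (1.046 − 1)·39.4/33.9000

1.0535


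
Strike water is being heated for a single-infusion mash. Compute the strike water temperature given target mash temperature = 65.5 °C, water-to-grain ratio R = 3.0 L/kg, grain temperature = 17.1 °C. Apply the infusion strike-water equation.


T_strike = (0.41/R)·(T_mash − T_grain) + T_mash
T_strike = (0.41/3.0)·(65.5 − 17.1) + 65.5

72.1147 °C


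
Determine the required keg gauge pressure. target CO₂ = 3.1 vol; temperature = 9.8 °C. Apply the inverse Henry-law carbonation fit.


psi = vols/(0.01821 + 0.09011·e^(−0.04·T)) − 14.695
psi = 3.1/(0.01821 + 0.09011·e^(−0.04·9.8)) − 14.695

24.4970 psi


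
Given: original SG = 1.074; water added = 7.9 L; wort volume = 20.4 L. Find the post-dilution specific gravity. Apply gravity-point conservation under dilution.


SG_new = 1 + (SG_old − 1)·V_old/(V_old + V_water)
pts = (1.074 − 1)·1000·20.4/(20.4 + 7.9) = 53.3428
SG_new = 1 + 53.3428/1000

1.0533


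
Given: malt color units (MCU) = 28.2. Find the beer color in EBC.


SRM = 1.4922·MCU^0.6859;  EBC = SRM·1.97
SRM = 1.4922·28.2^0.6859 = 14.7419
EBC = 14.7419·1.97

29.0415 EBC


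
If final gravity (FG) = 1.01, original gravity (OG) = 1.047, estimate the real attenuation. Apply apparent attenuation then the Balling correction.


AA = (OG−FG)/(OG−1)·100;  RA = AA·0.8192
AA = (1.047 − 1.01)/(1.047 − 1)·100 = 78.7234
RA = 78.7234·0.8192

64.4902 %


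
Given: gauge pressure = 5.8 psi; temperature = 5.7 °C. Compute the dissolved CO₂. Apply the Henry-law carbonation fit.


vols = (P + 14.695)·(0.01821 + 0.09011·e^(−0.04·T))
vols = (5.8 + 14.695)·(0.01821 + 0.09011·e^(−0.04·5.7))

1.8435 volumes


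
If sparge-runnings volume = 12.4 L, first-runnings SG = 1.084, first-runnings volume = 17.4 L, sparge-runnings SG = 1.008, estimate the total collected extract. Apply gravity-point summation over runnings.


total = Σ (SG_i − 1)·1000·V_i
first = (1.084 − 1)·1000·17.4 = 1461.6000
sparge = (1.008 − 1)·1000·12.4 = 99.2000
total = 1461.6000 + 99.2000

1560.8000 gravity·L


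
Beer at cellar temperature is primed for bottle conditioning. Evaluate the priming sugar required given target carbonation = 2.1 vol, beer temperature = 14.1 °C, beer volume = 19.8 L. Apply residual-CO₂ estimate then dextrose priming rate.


residual = 14.695·(0.01821 + 0.09011·e^(−0.04·T));  sugar = (target − residual)·4.0·V
residual = 14.695·(0.01821 + 0.09011·e^(−0.04·14.1)) = 1.0210
sugar = (2.1 − 1.0210)·4.0·19.8

85.4606 g


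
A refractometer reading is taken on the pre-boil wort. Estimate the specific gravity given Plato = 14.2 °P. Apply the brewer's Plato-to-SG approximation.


SG = 259/(259 − P)
SG = 259/(259 − 14.2)

1.0580


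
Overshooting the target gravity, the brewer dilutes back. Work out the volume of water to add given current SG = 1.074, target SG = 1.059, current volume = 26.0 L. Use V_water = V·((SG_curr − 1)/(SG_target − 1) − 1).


V_water = 26.0·((1.074 − 1)/(1.059 − 1) − 1)

6.6102 L


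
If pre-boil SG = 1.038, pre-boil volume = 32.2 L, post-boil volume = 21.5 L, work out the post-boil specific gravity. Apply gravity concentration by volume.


SG_post = 1 + (SG_pre − 1)·V_pre/V_post
pts_pre = (1.038 − 1)·1000 = 38.0000
pts_post = 38.0000·32.2/21.5 = 56.9116
SG_post = 1 + 56.9116/1000

1.0569


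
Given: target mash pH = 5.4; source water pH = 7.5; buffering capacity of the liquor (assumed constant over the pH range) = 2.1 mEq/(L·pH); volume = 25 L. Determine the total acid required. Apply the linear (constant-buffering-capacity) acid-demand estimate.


acid = buffering capacity · (pH_source − pH_target) · V
acid = 2.1 · (7.5 − 5.4) · 25

110.2500 mEq


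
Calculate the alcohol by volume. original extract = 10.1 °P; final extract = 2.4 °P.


SG = 259/(259 − P);  ABV = (OG − FG)·131.25
OG = 259/(259 − 10.1) = 1.0406
FG = 259/(259 − 2.4) = 1.0094
ABV = (1.0406 − 1.0094)·131.25

4.0983 % ABV


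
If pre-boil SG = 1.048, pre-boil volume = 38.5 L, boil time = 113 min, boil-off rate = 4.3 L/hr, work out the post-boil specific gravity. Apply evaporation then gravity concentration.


V_post = V_pre − rate·(t/60);  SG_post = 1 + (SG_pre−1)·V_pre/V_post
V_post = 38.5 − 4.3·(113/60) = 30.4017
SG_post = 1 + (1.048 − 1)·38.5/30.4017

1.0608


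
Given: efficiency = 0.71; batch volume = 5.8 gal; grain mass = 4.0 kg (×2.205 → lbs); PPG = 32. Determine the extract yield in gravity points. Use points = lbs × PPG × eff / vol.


lbs = 4.0 × 2.205 = 8.8200
points = 8.8200 × 32 × 0.71 / 5.8

34.5501 points


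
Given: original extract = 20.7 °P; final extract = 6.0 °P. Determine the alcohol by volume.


SG = 259/(259 − P);  ABV = (OG − FG)·131.25
OG = 259/(259 − 20.7) = 1.0869
FG = 259/(259 − 6.0) = 1.0237
ABV = (1.0869 − 1.0237)·131.25

8.2884 % ABV


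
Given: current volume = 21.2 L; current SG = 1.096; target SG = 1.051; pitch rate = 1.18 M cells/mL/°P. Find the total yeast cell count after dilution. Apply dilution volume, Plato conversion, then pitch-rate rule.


V_w = V·((SG_c−1)/(SG_t−1)−1);  °P = 259 − 259/SG_t;  cells = rate·(V+V_w)·°P
V_w = 21.2·((1.096−1)/(1.051−1)−1) = 18.7059
V_final = 21.2 + 18.7059 = 39.9059
°P = 259 − 259/1.051 = 12.5680
cells = 1.18·39.9059·12.5680

591.8152 billion cells


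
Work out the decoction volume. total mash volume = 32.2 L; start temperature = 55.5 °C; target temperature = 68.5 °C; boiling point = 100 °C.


V_dec = V_total·(T_target − T_start)/(T_boil − T_start)
V_dec = 32.2·(68.5 − 55.5)/(100 − 55.5)

9.4067 L


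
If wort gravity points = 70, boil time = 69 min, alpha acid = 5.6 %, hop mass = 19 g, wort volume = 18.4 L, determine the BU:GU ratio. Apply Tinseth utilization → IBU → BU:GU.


U = 1.65·0.000125^(GP/1000)·(1−e^(−0.04t))/4.15;  IBU = (α/100)·m·U·1000/V;  BU:GU = IBU/GP
U = 1.65·0.000125^(70/1000)·(1−e^(−0.04·69))/4.15 = 0.1985
IBU = (5.6/100)·19·0.1985·1000/18.4 = 11.4802
BU:GU = 11.4802/70

0.1640


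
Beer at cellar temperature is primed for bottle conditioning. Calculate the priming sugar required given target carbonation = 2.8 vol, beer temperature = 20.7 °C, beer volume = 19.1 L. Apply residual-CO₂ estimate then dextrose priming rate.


residual = 14.695·(0.01821 + 0.09011·e^(−0.04·T));  sugar = (target − residual)·4.0·V
residual = 14.695·(0.01821 + 0.09011·e^(−0.04·20.7)) = 0.8462
sugar = (2.8 − 0.8462)·4.0·19.1

149.2739 g


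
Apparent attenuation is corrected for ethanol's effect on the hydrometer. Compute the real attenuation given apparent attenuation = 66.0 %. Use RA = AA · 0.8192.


RA = 66.0 · 0.8192

54.0672 %


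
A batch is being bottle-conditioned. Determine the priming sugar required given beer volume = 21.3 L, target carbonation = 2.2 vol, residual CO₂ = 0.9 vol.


sugar = (target − residual)·4.0·V
sugar = (2.2 − 0.9)·4.0·21.3

110.7600 g


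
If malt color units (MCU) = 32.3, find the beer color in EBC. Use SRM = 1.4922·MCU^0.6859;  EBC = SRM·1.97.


SRM = 1.4922·32.3^0.6859 = 16.1804
EBC = 16.1804·1.97

31.8754 EBC


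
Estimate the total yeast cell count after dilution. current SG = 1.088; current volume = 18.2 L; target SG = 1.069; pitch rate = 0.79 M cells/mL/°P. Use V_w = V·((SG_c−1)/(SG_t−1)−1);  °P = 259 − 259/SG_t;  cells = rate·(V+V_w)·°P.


V_w = 18.2·((1.088−1)/(1.069−1)−1) = 5.0116
V_final = 18.2 + 5.0116 = 23.2116
°P = 259 − 259/1.069 = 16.7175
cells = 0.79·23.2116·16.7175

306.5513 billion cells


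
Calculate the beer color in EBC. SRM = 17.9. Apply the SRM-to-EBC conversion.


EBC = SRM · 1.97
EBC = 17.9 · 1.97

35.2630 EBC


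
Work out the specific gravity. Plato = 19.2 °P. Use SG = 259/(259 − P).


SG = 259/(259 − 19.2)

1.0801


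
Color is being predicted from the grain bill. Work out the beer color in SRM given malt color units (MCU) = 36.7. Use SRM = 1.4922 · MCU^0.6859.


SRM = 1.4922 · 36.7^0.6859

17.6617 SRM


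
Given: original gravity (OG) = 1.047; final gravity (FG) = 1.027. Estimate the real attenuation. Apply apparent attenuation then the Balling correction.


AA = (OG−FG)/(OG−1)·100;  RA = AA·0.8192
AA = (1.047 − 1.027)/(1.047 − 1)·100 = 42.5532
RA = 42.5532·0.8192

34.8596 %


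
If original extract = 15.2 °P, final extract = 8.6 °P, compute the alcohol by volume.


SG = 259/(259 − P);  ABV = (OG − FG)·131.25
OG = 259/(259 − 15.2) = 1.0623
FG = 259/(259 − 8.6) = 1.0343
ABV = (1.0623 − 1.0343)·131.25

3.6751 % ABV


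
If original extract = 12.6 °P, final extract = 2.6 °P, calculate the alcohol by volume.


SG = 259/(259 − P);  ABV = (OG − FG)·131.25
OG = 259/(259 − 12.6) = 1.0511
FG = 259/(259 − 2.6) = 1.0101
ABV = (1.0511 − 1.0101)·131.25

5.3807 % ABV


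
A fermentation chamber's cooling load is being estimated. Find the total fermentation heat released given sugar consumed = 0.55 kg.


Q = m_sugar · 590 kJ/kg
Q = 0.55 · 590

324.5000 kJ


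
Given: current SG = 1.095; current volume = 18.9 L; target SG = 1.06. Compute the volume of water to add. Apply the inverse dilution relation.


V_water = V·((SG_curr − 1)/(SG_target − 1) − 1)
V_water = 18.9·((1.095 − 1)/(1.06 − 1) − 1)

11.0250 L


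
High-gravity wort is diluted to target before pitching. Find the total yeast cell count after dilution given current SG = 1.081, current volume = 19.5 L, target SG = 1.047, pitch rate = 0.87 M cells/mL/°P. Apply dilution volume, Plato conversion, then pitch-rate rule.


V_w = V·((SG_c−1)/(SG_t−1)−1);  °P = 259 − 259/SG_t;  cells = rate·(V+V_w)·°P
V_w = 19.5·((1.081−1)/(1.047−1)−1) = 14.1064
V_final = 19.5 + 14.1064 = 33.6064
°P = 259 − 259/1.047 = 11.6266
cells = 0.87·33.6064·11.6266

339.9319 billion cells


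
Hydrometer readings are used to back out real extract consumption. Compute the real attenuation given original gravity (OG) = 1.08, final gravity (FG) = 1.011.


AA = (OG−FG)/(OG−1)·100;  RA = AA·0.8192
AA = (1.08 − 1.011)/(1.08 − 1)·100 = 86.2500
RA = 86.2500·0.8192

70.6560 %


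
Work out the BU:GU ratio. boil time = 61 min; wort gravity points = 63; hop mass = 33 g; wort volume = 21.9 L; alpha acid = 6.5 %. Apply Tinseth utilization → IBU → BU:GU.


U = 1.65·0.000125^(GP/1000)·(1−e^(−0.04t))/4.15;  IBU = (α/100)·m·U·1000/V;  BU:GU = IBU/GP
U = 1.65·0.000125^(63/1000)·(1−e^(−0.04·61))/4.15 = 0.2060
IBU = (6.5/100)·33·0.2060·1000/21.9 = 20.1799
BU:GU = 20.1799/63

0.3203


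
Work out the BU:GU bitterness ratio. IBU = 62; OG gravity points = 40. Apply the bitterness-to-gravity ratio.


BU:GU = IBU / OG_points
BU:GU = 62 / 40

1.5500


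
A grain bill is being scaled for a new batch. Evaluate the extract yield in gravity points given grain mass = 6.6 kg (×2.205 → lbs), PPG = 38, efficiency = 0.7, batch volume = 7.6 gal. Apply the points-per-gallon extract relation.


points = lbs × PPG × eff / vol
lbs = 6.6 × 2.205 = 14.5530
points = 14.5530 × 38 × 0.7 / 7.6

50.9355 points


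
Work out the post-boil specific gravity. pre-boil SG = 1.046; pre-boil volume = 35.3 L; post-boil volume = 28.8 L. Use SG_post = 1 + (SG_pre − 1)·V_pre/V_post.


pts_pre = (1.046 − 1)·1000 = 46.0000
pts_post = 46.0000·35.3/28.8 = 56.3819
SG_post = 1 + 56.3819/1000

1.0564


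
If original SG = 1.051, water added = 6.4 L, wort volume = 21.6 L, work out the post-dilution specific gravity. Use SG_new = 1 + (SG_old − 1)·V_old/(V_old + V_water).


pts = (1.051 − 1)·1000·21.6/(21.6 + 6.4) = 39.3429
SG_new = 1 + 39.3429/1000

1.0393


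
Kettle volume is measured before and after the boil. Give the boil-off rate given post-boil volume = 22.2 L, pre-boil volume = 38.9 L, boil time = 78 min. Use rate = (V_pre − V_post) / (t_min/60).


rate = (38.9 − 22.2) / (78/60)

12.8462 L/hr


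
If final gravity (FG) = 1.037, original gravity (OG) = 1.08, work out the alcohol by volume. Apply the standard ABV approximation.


ABV = (OG − FG) · 131.25
ABV = (1.08 − 1.037) · 131.25

5.6438 % ABV


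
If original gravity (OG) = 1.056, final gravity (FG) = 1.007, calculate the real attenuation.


AA = (OG−FG)/(OG−1)·100;  RA = AA·0.8192
AA = (1.056 − 1.007)/(1.056 − 1)·100 = 87.5000
RA = 87.5000·0.8192

71.6800 %


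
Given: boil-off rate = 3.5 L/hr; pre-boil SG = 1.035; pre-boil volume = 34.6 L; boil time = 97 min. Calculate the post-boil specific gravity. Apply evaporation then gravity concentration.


V_post = V_pre − rate·(t/60);  SG_post = 1 + (SG_pre−1)·V_pre/V_post
V_post = 34.6 − 3.5·(97/60) = 28.9417
SG_post = 1 + (1.035 − 1)·34.6/28.9417

1.0418


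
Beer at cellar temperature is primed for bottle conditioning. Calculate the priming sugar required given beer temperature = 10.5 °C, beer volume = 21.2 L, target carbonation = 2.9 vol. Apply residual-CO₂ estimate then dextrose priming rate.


residual = 14.695·(0.01821 + 0.09011·e^(−0.04·T));  sugar = (target − residual)·4.0·V
residual = 14.695·(0.01821 + 0.09011·e^(−0.04·10.5)) = 1.1376
sugar = (2.9 − 1.1376)·4.0·21.2

149.4485 g


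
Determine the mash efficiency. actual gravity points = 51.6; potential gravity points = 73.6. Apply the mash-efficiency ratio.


efficiency = actual / potential × 100
efficiency = 51.6 / 73.6 × 100

70.1087 %


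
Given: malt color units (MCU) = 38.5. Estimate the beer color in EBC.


SRM = 1.4922·MCU^0.6859;  EBC = SRM·1.97
SRM = 1.4922·38.5^0.6859 = 18.2513
EBC = 18.2513·1.97

35.9551 EBC


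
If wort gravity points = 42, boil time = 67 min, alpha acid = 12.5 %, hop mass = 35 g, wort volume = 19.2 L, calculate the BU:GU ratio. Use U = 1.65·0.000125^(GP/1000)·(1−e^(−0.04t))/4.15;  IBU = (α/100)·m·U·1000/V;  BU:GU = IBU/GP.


U = 1.65·0.000125^(42/1000)·(1−e^(−0.04·67))/4.15 = 0.2539
IBU = (12.5/100)·35·0.2539·1000/19.2 = 57.8544
BU:GU = 57.8544/42

1.3775


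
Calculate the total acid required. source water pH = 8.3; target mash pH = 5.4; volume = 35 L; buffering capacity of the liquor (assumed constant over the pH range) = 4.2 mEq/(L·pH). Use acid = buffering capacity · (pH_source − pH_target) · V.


acid = 4.2 · (8.3 − 5.4) · 35

426.3000 mEq


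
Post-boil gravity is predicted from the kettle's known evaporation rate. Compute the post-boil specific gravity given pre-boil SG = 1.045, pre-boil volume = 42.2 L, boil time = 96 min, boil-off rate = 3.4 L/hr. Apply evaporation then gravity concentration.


V_post = V_pre − rate·(t/60);  SG_post = 1 + (SG_pre−1)·V_pre/V_post
V_post = 42.2 − 3.4·(96/60) = 36.7600
SG_post = 1 + (1.045 − 1)·42.2/36.7600

1.0517


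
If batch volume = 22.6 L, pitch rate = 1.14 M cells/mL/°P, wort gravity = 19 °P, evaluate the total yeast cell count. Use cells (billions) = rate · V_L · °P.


cells = 1.14 · 22.6 · 19

489.5160 billion cells


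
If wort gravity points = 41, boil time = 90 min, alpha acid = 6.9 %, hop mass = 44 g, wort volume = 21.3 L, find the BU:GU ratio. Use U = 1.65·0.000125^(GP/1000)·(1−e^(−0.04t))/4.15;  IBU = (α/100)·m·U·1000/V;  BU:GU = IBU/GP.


U = 1.65·0.000125^(41/1000)·(1−e^(−0.04·90))/4.15 = 0.2675
IBU = (6.9/100)·44·0.2675·1000/21.3 = 38.1329
BU:GU = 38.1329/41

0.9301


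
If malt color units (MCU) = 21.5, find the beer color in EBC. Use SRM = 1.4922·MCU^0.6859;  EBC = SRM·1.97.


SRM = 1.4922·21.5^0.6859 = 12.2390
EBC = 12.2390·1.97

24.1109 EBC


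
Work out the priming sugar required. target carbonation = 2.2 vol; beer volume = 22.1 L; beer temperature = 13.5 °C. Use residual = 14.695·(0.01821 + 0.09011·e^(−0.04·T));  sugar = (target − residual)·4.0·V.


residual = 14.695·(0.01821 + 0.09011·e^(−0.04·13.5)) = 1.0393
sugar = (2.2 − 1.0393)·4.0·22.1

102.6102 g


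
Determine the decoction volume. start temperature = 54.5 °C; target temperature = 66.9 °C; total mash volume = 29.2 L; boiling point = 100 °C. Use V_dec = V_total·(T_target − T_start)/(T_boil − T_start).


V_dec = 29.2·(66.9 − 54.5)/(100 − 54.5)

7.9578 L


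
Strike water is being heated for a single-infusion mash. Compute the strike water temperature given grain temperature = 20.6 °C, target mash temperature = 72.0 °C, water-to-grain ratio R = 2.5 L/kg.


T_strike = (0.41/R)·(T_mash − T_grain) + T_mash
T_strike = (0.41/2.5)·(72.0 − 20.6) + 72.0

80.4296 °C


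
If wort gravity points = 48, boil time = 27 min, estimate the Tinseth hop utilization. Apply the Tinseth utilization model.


U = 1.65·0.000125^(GP/1000) · (1 − e^(−0.04·t))/4.15
bigness = 1.65·0.000125^(48/1000) = 1.0719
boil_factor = (1 − e^(−0.04·27))/4.15 = 0.1591
U = 1.0719 · 0.1591

0.1706


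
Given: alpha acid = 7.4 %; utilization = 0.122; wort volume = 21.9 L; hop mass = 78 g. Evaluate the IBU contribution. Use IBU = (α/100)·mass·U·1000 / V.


IBU = (7.4/100)·78·0.122·1000 / 21.9

32.1545 IBU


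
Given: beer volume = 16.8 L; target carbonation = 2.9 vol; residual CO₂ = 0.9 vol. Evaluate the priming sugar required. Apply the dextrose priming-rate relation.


sugar = (target − residual)·4.0·V
sugar = (2.9 − 0.9)·4.0·16.8

134.4000 g


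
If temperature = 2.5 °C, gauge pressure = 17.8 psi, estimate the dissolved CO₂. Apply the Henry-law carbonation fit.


vols = (P + 14.695)·(0.01821 + 0.09011·e^(−0.04·T))
vols = (17.8 + 14.695)·(0.01821 + 0.09011·e^(−0.04·2.5))

3.2412 volumes


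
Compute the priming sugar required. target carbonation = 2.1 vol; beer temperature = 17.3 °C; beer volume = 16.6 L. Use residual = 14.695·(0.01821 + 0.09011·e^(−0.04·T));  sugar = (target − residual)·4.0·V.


residual = 14.695·(0.01821 + 0.09011·e^(−0.04·17.3)) = 0.9304
sugar = (2.1 − 0.9304)·4.0·16.6

77.6588 g


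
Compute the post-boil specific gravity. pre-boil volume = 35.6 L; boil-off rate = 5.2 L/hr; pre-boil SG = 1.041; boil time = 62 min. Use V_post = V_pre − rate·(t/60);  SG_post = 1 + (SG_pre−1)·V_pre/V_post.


V_post = 35.6 − 5.2·(62/60) = 30.2267
SG_post = 1 + (1.041 − 1)·35.6/30.2267

1.0483


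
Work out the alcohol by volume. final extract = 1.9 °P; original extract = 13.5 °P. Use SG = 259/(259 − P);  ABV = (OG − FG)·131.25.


OG = 259/(259 − 13.5) = 1.0550
FG = 259/(259 − 1.9) = 1.0074
ABV = (1.0550 − 1.0074)·131.25

6.2475 % ABV


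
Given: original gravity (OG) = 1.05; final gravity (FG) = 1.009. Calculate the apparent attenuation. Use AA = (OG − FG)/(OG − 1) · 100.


AA = (1.05 − 1.009)/(1.05 − 1) · 100

82.0000 %


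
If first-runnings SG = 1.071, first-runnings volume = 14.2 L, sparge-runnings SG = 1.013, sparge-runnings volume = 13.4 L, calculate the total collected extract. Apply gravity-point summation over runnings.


total = Σ (SG_i − 1)·1000·V_i
first = (1.071 − 1)·1000·14.2 = 1008.2000
sparge = (1.013 − 1)·1000·13.4 = 174.2000
total = 1008.2000 + 174.2000

1182.4000 gravity·L


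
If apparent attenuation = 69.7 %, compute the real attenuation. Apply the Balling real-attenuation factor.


RA = AA · 0.8192
RA = 69.7 · 0.8192

57.0982 %


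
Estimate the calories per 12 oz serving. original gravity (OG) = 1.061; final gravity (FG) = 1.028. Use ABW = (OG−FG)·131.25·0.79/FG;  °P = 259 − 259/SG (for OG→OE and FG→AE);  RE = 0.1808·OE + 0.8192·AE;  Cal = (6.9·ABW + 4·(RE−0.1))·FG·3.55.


ABW = (1.061 − 1.028)·131.25·0.79/1.028 = 3.3285
OE = 259 − 259/1.061 = 14.8907 °P
AE = 259 − 259/1.028 = 7.0545 °P
RE = 0.1808·14.8907 + 0.8192·7.0545 = 8.4713 °P
Cal = (6.9·3.3285 + 4·(8.4713−0.1))·1.028·3.55

206.0145 kcal


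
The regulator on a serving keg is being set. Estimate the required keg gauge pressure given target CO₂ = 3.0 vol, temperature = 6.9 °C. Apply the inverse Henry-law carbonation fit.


psi = vols/(0.01821 + 0.09011·e^(−0.04·T)) − 14.695
psi = 3.0/(0.01821 + 0.09011·e^(−0.04·6.9)) − 14.695

19.9524 psi


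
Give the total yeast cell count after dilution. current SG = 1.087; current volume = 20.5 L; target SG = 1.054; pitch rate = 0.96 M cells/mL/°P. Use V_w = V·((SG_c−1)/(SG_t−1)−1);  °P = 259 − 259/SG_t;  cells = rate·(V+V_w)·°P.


V_w = 20.5·((1.087−1)/(1.054−1)−1) = 12.5278
V_final = 20.5 + 12.5278 = 33.0278
°P = 259 − 259/1.054 = 13.2694
cells = 0.96·33.0278·13.2694

420.7300 billion cells


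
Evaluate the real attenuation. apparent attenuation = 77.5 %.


RA = AA · 0.8192
RA = 77.5 · 0.8192

63.4880 %


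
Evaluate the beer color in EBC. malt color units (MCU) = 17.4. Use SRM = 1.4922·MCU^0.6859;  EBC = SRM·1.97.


SRM = 1.4922·17.4^0.6859 = 10.5857
EBC = 10.5857·1.97

20.8538 EBC


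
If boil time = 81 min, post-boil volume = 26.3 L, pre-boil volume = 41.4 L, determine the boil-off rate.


rate = (V_pre − V_post) / (t_min/60)
rate = (41.4 − 26.3) / (81/60)

11.1852 L/hr


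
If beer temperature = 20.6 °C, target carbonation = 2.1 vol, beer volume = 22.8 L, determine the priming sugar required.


residual = 14.695·(0.01821 + 0.09011·e^(−0.04·T));  sugar = (target − residual)·4.0·V
residual = 14.695·(0.01821 + 0.09011·e^(−0.04·20.6)) = 0.8485
sugar = (2.1 − 0.8485)·4.0·22.8

114.1393 g


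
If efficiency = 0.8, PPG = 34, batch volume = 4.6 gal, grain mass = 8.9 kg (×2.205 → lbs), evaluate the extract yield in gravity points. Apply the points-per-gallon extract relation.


points = lbs × PPG × eff / vol
lbs = 8.9 × 2.205 = 19.6245
points = 19.6245 × 34 × 0.8 / 4.6

116.0405 points


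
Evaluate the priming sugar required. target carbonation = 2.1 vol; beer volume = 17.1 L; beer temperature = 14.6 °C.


residual = 14.695·(0.01821 + 0.09011·e^(−0.04·T));  sugar = (target − residual)·4.0·V
residual = 14.695·(0.01821 + 0.09011·e^(−0.04·14.6)) = 1.0060
sugar = (2.1 − 1.0060)·4.0·17.1

74.8272 g


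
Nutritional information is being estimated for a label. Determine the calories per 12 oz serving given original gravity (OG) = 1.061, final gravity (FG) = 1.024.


ABW = (OG−FG)·131.25·0.79/FG;  °P = 259 − 259/SG (for OG→OE and FG→AE);  RE = 0.1808·OE + 0.8192·AE;  Cal = (6.9·ABW + 4·(RE−0.1))·FG·3.55
ABW = (1.061 − 1.024)·131.25·0.79/1.024 = 3.7465
OE = 259 − 259/1.061 = 14.8907 °P
AE = 259 − 259/1.024 = 6.0703 °P
RE = 0.1808·14.8907 + 0.8192·6.0703 = 7.6650 °P
Cal = (6.9·3.7465 + 4·(7.6650−0.1))·1.024·3.55

203.9752 kcal


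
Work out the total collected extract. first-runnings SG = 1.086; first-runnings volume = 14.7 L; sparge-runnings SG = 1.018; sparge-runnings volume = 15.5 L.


total = Σ (SG_i − 1)·1000·V_i
first = (1.086 − 1)·1000·14.7 = 1264.2000
sparge = (1.018 − 1)·1000·15.5 = 279.0000
total = 1264.2000 + 279.0000

1543.2000 gravity·L


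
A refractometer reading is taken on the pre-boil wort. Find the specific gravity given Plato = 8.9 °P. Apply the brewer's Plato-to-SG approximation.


SG = 259/(259 − P)
SG = 259/(259 − 8.9)

1.0356


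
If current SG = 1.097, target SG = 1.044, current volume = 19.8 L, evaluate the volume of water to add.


V_water = V·((SG_curr − 1)/(SG_target − 1) − 1)
V_water = 19.8·((1.097 − 1)/(1.044 − 1) − 1)

23.8500 L


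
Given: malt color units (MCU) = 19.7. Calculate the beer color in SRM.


SRM = 1.4922 · MCU^0.6859
SRM = 1.4922 · 19.7^0.6859

11.5266 SRM


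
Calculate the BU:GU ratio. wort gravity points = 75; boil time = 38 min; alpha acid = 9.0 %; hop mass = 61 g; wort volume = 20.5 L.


U = 1.65·0.000125^(GP/1000)·(1−e^(−0.04t))/4.15;  IBU = (α/100)·m·U·1000/V;  BU:GU = IBU/GP
U = 1.65·0.000125^(75/1000)·(1−e^(−0.04·38))/4.15 = 0.1583
IBU = (9.0/100)·61·0.1583·1000/20.5 = 42.3969
BU:GU = 42.3969/75

0.5653


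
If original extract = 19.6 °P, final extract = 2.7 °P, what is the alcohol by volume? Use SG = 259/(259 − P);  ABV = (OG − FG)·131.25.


OG = 259/(259 − 19.6) = 1.0819
FG = 259/(259 − 2.7) = 1.0105
ABV = (1.0819 − 1.0105)·131.25

9.3630 % ABV


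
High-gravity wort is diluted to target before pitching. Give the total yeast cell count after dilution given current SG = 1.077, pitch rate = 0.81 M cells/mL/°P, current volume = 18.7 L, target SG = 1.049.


V_w = V·((SG_c−1)/(SG_t−1)−1);  °P = 259 − 259/SG_t;  cells = rate·(V+V_w)·°P
V_w = 18.7·((1.077−1)/(1.049−1)−1) = 10.6857
V_final = 18.7 + 10.6857 = 29.3857
°P = 259 − 259/1.049 = 12.0982
cells = 0.81·29.3857·12.0982

287.9663 billion cells


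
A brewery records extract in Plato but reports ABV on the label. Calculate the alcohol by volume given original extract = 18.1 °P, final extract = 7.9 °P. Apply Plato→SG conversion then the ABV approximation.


SG = 259/(259 − P);  ABV = (OG − FG)·131.25
OG = 259/(259 − 18.1) = 1.0751
FG = 259/(259 − 7.9) = 1.0315
ABV = (1.0751 − 1.0315)·131.25

5.7321 % ABV


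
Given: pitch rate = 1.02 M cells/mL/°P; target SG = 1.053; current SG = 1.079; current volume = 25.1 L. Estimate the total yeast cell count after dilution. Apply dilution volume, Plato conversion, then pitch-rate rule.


V_w = V·((SG_c−1)/(SG_t−1)−1);  °P = 259 − 259/SG_t;  cells = rate·(V+V_w)·°P
V_w = 25.1·((1.079−1)/(1.053−1)−1) = 12.3132
V_final = 25.1 + 12.3132 = 37.4132
°P = 259 − 259/1.053 = 13.0361
cells = 1.02·37.4132·13.0361

497.4763 billion cells


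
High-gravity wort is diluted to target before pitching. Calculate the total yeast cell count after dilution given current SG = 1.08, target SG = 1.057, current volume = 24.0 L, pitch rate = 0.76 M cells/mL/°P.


V_w = V·((SG_c−1)/(SG_t−1)−1);  °P = 259 − 259/SG_t;  cells = rate·(V+V_w)·°P
V_w = 24.0·((1.08−1)/(1.057−1)−1) = 9.6842
V_final = 24.0 + 9.6842 = 33.6842
°P = 259 − 259/1.057 = 13.9669
cells = 0.76·33.6842·13.9669

357.5523 billion cells


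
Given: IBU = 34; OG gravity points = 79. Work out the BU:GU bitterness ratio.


BU:GU = IBU / OG_points
BU:GU = 34 / 79

0.4304


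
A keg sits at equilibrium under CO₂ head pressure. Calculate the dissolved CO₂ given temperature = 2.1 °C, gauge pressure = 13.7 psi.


vols = (P + 14.695)·(0.01821 + 0.09011·e^(−0.04·T))
vols = (13.7 + 14.695)·(0.01821 + 0.09011·e^(−0.04·2.1))

2.8696 volumes


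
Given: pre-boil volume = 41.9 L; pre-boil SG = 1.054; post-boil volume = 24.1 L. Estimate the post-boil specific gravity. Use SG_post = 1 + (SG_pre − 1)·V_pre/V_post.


pts_pre = (1.054 − 1)·1000 = 54.0000
pts_post = 54.0000·41.9/24.1 = 93.8838
SG_post = 1 + 93.8838/1000

1.0939


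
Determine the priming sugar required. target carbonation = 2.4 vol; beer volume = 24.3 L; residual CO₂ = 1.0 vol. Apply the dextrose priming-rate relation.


sugar = (target − residual)·4.0·V
sugar = (2.4 − 1.0)·4.0·24.3

136.0800 g
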